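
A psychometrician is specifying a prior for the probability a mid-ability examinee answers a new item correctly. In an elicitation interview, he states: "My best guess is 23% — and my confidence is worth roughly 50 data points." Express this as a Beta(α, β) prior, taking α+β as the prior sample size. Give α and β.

α = 11.5, β = 38.5

Under the effective-sample-size interpretation, Beta(α, β) has prior mean α/(α+β) and prior sample size α+β.
So α+β = 50 and α/(α+β) = 0.23, giving α = 0.23·50 = 11.5 and β = 50 − 11.5 = 38.5.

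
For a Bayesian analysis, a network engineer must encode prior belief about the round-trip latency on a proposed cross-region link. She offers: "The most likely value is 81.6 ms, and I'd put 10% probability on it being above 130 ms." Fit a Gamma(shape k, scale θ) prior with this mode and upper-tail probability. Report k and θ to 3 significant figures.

k ≈ 9.66, θ ≈ 9.43

Gamma(k,θ) with k>1 has mode (k−1)θ, so θ = 81.6/(k−1).
Need P(X < 130) = 0.9 with θ tied to k this way. Start at k = 2, θ = 81.6: P(X<130) ≈ 0.473.
Too low — raise k to concentrate. Iterating converges to k ≈ 9.66.
Then θ = 81.6/(9.66−1) ≈ 9.43.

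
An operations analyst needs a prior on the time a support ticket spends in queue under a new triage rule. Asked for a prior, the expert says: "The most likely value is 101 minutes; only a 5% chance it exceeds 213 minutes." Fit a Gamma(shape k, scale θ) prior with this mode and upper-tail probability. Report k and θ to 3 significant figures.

k ≈ 5.96, θ ≈ 20.4

Gamma(k,θ) with k>1 has mode (k−1)θ, so θ = 101/(k−1).
Need P(X < 213) = 0.95 with θ tied to k this way. Start at k = 2, θ = 101: P(X<213) ≈ 0.623.
Too low — raise k to concentrate. Iterating converges to k ≈ 5.96.
Then θ = 101/(5.96−1) ≈ 20.4.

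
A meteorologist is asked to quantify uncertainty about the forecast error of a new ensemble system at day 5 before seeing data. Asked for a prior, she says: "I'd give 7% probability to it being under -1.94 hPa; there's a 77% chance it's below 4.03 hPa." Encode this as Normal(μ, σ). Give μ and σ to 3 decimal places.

For Normal(μ,σ), the p-quantile is μ + z_p·σ. Here z_{0.07} = -1.476, z_{0.77} = 0.7388.
So -1.94 = μ − 1.476σ and 4.03 = μ + 0.7388σ.
Subtracting: σ = (4.03 − -1.94)/(0.7388 − (-1.476)) = 2.696.
Then μ = -1.94 − (-1.476)·2.696 = 2.038.

μ = 2.038, σ = 2.696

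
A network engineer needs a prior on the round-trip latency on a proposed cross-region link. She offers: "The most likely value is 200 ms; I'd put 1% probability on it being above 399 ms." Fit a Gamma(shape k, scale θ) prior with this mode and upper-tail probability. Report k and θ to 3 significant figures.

Gamma(k,θ) with k>1 has mode (k−1)θ, so θ = 200/(k−1).
Need P(X < 399) = 0.99 with θ tied to k this way. Start at k = 2, θ = 200: P(X<399) ≈ 0.593.
Too low — raise k to concentrate. Iterating converges to k ≈ 11.3.
Then θ = 200/(11.3−1) ≈ 19.4.

k ≈ 11.3, θ ≈ 19.4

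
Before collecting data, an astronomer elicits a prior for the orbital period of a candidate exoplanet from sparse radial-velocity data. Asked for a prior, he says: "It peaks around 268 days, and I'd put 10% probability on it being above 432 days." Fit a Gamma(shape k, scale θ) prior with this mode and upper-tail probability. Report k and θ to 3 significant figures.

k ≈ 9.25, θ ≈ 32.5

Gamma(k,θ) with k>1 has mode (k−1)θ, so θ = 268/(k−1).
Need P(X < 432) = 0.9 with θ tied to k this way. Start at k = 2, θ = 268: P(X<432) ≈ 0.479.
Too low — raise k to concentrate. Iterating converges to k ≈ 9.25.
Then θ = 268/(9.25−1) ≈ 32.5.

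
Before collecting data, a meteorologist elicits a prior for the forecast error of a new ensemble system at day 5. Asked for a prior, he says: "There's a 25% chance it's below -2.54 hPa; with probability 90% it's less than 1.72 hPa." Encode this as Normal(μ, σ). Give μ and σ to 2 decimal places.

μ = -1.07, σ = 2.18

The p-quantile of Normal(μ,σ) is μ + z_p·σ, with z_{0.25} = -0.6745 and z_{0.9} = 1.282.
Eliminate σ: μ = (z₂·x₁ − z₁·x₂)/(z₂ − z₁) = (1.282·-2.54 − (-0.6745)·1.72)/1.956 = -1.07.
Then σ = (x₂ − x₁)/(z₂ − z₁) = (1.72 − -2.54)/1.956 = 2.18.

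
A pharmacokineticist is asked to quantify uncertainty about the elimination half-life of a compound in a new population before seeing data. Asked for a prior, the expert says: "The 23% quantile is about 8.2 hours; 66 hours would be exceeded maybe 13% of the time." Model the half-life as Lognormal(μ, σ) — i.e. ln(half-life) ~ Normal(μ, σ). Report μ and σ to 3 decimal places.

If T ~ Lognormal(μ,σ) then ln T ~ Normal(μ,σ), so the p-quantile of ln T is μ + z_p·σ.
ln(8.2) = 2.104 and ln(66) = 4.19; z_{0.23} = -0.7388, z_{0.87} = 1.126.
σ = (4.19 − 2.104)/(1.126 − (-0.7388)) = 1.118.
μ = 2.104 − (-0.7388)·1.118 = 2.930.

μ ≈ 2.930, σ ≈ 1.118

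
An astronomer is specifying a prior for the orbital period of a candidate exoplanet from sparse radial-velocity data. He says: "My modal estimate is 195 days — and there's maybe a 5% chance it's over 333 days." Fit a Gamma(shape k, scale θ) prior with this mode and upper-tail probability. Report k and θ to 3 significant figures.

k ≈ 10.7, θ ≈ 20

Gamma(k,θ) with k>1 has mode (k−1)θ, so θ = 195/(k−1).
Need P(X < 333) = 0.95 with θ tied to k this way. Start at k = 2, θ = 195: P(X<333) ≈ 0.509.
Too low — raise k to concentrate. Iterating converges to k ≈ 10.7.
Then θ = 195/(10.7−1) ≈ 20.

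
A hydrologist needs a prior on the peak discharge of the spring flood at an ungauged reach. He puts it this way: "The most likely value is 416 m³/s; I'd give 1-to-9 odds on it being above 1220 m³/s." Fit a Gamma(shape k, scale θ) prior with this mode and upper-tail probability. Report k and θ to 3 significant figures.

k ≈ 2.65, θ ≈ 253

Gamma(k,θ) with k>1 has mode (k−1)θ, so θ = 416/(k−1).
Need P(X < 1220) = 0.9 with θ tied to k this way. Start at k = 2, θ = 416: P(X<1220) ≈ 0.791.
Too low — raise k to concentrate. Iterating converges to k ≈ 2.65.
Then θ = 416/(2.65−1) ≈ 253.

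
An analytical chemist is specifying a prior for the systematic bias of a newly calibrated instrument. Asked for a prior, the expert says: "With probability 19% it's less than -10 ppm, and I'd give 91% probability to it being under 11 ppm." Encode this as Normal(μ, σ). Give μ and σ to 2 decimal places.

μ = -1.69, σ = 9.47

For Normal(μ,σ), the p-quantile is μ + z_p·σ. Here z_{0.19} = -0.8779, z_{0.91} = 1.341.
So -10 = μ − 0.8779σ and 11 = μ + 1.341σ.
Subtracting: σ = (11 − -10)/(1.341 − (-0.8779)) = 9.47.
Then μ = -10 − (-0.8779)·9.47 = -1.69.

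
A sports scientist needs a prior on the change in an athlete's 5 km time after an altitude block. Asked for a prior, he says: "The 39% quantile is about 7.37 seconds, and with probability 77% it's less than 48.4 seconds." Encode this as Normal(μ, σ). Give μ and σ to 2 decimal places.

The p-quantile of Normal(μ,σ) is μ + z_p·σ, with z_{0.39} = -0.2793 and z_{0.77} = 0.7388.
Eliminate σ: μ = (z₂·x₁ − z₁·x₂)/(z₂ − z₁) = (0.7388·7.37 − (-0.2793)·48.4)/1.018 = 18.63.
Then σ = (x₂ − x₁)/(z₂ − z₁) = (48.4 − 7.37)/1.018 = 40.30.

μ = 18.63, σ = 40.30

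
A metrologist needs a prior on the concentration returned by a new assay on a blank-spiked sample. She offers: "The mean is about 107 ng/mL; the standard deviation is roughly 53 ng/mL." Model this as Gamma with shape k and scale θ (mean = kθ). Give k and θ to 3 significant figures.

For Gamma(k, scale θ): mean = kθ, variance = kθ², so CV = 1/√k.
CV = SD/mean = 53/107 = 0.4953, hence k = 1/CV² = 4.08.
Then θ = mean/k = 107/4.08 = 26.3.

k ≈ 4.08, θ ≈ 26.3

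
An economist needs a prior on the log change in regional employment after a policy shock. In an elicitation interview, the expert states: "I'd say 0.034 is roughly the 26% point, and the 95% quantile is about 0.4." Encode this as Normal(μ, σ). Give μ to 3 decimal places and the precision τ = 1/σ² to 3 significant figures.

The p-quantile of Normal(μ,σ) is μ + z_p·σ, with z_{0.26} = -0.6433 and z_{0.95} = 1.645.
Eliminate σ: μ = (z₂·x₁ − z₁·x₂)/(z₂ − z₁) = (1.645·0.034 − (-0.6433)·0.4)/2.288 = 0.137.
Then σ = (x₂ − x₁)/(z₂ − z₁) = (0.4 − 0.034)/2.288 = 0.160.
Precision τ = 1/σ² = 1/0.16² = 39.1.

μ = 0.137, τ = 39.1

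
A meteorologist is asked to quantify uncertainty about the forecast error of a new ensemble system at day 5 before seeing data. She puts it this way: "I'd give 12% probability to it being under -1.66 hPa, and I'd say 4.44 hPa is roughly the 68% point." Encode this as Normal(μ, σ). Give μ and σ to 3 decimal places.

For Normal(μ,σ), the p-quantile is μ + z_p·σ. Here z_{0.12} = -1.175, z_{0.68} = 0.4677.
So -1.66 = μ − 1.175σ and 4.44 = μ + 0.4677σ.
Subtracting: σ = (4.44 − -1.66)/(0.4677 − (-1.175)) = 3.713.
Then μ = -1.66 − (-1.175)·3.713 = 2.703.

μ = 2.703, σ = 3.713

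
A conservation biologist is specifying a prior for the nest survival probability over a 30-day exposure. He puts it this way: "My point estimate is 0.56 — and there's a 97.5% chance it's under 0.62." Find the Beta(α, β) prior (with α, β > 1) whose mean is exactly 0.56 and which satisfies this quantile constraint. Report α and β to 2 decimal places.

With mean 0.56 fixed, write α = 0.56s, β = 0.44s where s = α+β.
Need P(θ < 0.62) = 0.975 under Beta(0.56s, 0.44s). Normal approximation: (q−m)/√(m(1−m)/s) ≈ z_{0.975} = 1.96, so s ≈ 0.56·0.44·(1.96)²/(0.62−0.56)² = 262.9.
At s = 262.9: P(θ<0.62) ≈ 0.976. Adjusting to match 0.975 gives s ≈ 257.67.
So α = 0.56·257.67 ≈ 144.29, β = 0.44·257.67 ≈ 113.37.

α ≈ 144.29, β ≈ 113.37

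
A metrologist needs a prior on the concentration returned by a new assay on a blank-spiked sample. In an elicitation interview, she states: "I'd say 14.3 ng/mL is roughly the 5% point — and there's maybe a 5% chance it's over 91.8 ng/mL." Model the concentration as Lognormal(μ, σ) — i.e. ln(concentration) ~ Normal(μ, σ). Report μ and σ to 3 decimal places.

If T ~ Lognormal(μ,σ) then ln T ~ Normal(μ,σ), so the p-quantile of ln T is μ + z_p·σ.
ln(14.3) = 2.66 and ln(91.8) = 4.52; z_{0.05} = -1.645, z_{0.95} = 1.645.
σ = (4.52 − 2.66)/(1.645 − (-1.645)) = 0.565.
μ = 2.66 − (-1.645)·0.565 = 3.590.

μ ≈ 3.590, σ ≈ 0.565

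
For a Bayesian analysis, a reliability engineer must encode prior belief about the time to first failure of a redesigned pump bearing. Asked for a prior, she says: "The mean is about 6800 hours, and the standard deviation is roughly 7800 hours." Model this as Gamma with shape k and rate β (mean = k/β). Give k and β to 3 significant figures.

k ≈ 0.76, β ≈ 0.000112

For Gamma(k, rate β): mean = k/β, variance = k/β², so CV = 1/√k.
CV = SD/mean = 7800/6800 = 1.147, hence k = 1/CV² = 0.76.
Then β = k/mean = 0.76/6800 = 0.000112.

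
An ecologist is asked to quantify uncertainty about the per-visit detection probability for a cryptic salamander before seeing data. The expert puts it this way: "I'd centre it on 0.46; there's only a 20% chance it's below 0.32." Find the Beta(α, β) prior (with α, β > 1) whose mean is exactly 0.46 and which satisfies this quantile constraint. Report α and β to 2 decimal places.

α ≈ 4.22, β ≈ 4.96

With mean 0.46 fixed, write α = 0.46s, β = 0.54s where s = α+β.
Need P(θ < 0.32) = 0.2 under Beta(0.46s, 0.54s). Normal approximation: (q−m)/√(m(1−m)/s) ≈ z_{0.2} = -0.842, so s ≈ 0.46·0.54·(-0.842)²/(0.32−0.46)² = 9.0.
At s = 9.0: P(θ<0.32) ≈ 0.203. Adjusting to match 0.2 gives s ≈ 9.18.
So α = 0.46·9.18 ≈ 4.22, β = 0.54·9.18 ≈ 4.96.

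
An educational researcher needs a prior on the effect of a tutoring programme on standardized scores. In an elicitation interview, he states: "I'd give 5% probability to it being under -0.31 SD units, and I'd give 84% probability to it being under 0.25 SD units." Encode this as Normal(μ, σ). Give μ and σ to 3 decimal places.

For Normal(μ,σ), the p-quantile is μ + z_p·σ. Here z_{0.05} = -1.645, z_{0.84} = 0.9945.
So -0.31 = μ − 1.645σ and 0.25 = μ + 0.9945σ.
Subtracting: σ = (0.25 − -0.31)/(0.9945 − (-1.645)) = 0.212.
Then μ = -0.31 − (-1.645)·0.212 = 0.039.

μ = 0.039, σ = 0.212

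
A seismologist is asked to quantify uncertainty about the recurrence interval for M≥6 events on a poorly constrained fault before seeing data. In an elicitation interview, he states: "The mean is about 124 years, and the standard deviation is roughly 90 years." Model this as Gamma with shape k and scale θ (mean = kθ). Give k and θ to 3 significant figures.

For Gamma(k, scale θ): mean = kθ, variance = kθ², so CV = 1/√k.
CV = SD/mean = 90/124 = 0.7258, hence k = 1/CV² = 1.9.
Then θ = mean/k = 124/1.9 = 65.3.

k ≈ 1.9, θ ≈ 65.3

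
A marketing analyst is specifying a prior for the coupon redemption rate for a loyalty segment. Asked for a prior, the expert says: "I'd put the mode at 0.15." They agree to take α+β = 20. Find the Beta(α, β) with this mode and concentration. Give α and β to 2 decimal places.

α = 3.70, β = 16.30

For α,β > 1 the Beta mode is (α−1)/(α+β−2). With α+β = 20, the mode is (α−1)/18.
Set (α−1)/18 = 0.15 → α = 1 + 0.15·18 = 3.70.
β = 20 − α = 16.30.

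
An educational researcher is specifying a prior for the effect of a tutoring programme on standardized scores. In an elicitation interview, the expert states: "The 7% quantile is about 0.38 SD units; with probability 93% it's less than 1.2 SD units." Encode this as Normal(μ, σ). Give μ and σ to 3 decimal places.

μ = 0.790, σ = 0.278

For Normal(μ,σ), the p-quantile is μ + z_p·σ. Here z_{0.07} = -1.476, z_{0.93} = 1.476.
So 0.38 = μ − 1.476σ and 1.2 = μ + 1.476σ.
Subtracting: σ = (1.2 − 0.38)/(1.476 − (-1.476)) = 0.278.
Then μ = 0.38 − (-1.476)·0.278 = 0.790.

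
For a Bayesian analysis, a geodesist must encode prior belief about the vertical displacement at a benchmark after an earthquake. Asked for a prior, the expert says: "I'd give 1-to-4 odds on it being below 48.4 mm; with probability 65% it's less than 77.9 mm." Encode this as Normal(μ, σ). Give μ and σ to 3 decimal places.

For Normal(μ,σ), the p-quantile is μ + z_p·σ. Here z_{0.2} = -0.8416, z_{0.65} = 0.3853.
So 48.4 = μ − 0.8416σ and 77.9 = μ + 0.3853σ.
Subtracting: σ = (77.9 − 48.4)/(0.3853 − (-0.8416)) = 24.044.
Then μ = 48.4 − (-0.8416)·24.044 = 68.636.

μ = 68.636, σ = 24.044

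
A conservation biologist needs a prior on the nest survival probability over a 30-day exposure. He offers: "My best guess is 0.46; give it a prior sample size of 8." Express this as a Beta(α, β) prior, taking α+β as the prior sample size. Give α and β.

α = 3.68, β = 4.32

Under the effective-sample-size interpretation, Beta(α, β) has prior mean α/(α+β) and prior sample size α+β.
So α+β = 8 and α/(α+β) = 0.46, giving α = 0.46·8 = 3.68 and β = 8 − 3.68 = 4.32.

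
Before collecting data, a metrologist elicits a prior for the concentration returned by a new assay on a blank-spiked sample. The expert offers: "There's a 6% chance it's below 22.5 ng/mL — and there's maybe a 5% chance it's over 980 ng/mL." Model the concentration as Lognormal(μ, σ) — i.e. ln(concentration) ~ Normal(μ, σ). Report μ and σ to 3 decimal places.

If T ~ Lognormal(μ,σ) then ln T ~ Normal(μ,σ), so the p-quantile of ln T is μ + z_p·σ.
ln(22.5) = 3.114 and ln(980) = 6.888; z_{0.06} = -1.555, z_{0.95} = 1.645.
σ = (6.888 − 3.114)/(1.645 − (-1.555)) = 1.180.
μ = 3.114 − (-1.555)·1.180 = 4.947.

μ ≈ 4.947, σ ≈ 1.180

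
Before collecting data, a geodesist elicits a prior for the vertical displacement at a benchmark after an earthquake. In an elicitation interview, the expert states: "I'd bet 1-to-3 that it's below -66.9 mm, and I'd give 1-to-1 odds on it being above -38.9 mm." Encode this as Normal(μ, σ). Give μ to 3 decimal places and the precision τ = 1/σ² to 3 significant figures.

μ = -38.900, τ = 0.00058

The p-quantile of Normal(μ,σ) is μ + z_p·σ, with z_{0.25} = -0.6745 and z_{0.5} = 0.
Eliminate σ: μ = (z₂·x₁ − z₁·x₂)/(z₂ − z₁) = (0·-66.9 − (-0.6745)·-38.9)/0.6745 = -38.900.
Then σ = (x₂ − x₁)/(z₂ − z₁) = (-38.9 − -66.9)/0.6745 = 41.513.
Precision τ = 1/σ² = 1/41.51² = 0.00058.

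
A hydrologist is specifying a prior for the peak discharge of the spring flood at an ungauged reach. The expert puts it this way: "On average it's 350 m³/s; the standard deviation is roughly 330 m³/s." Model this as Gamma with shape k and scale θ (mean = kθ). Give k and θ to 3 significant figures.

For Gamma(k, scale θ): mean = kθ, variance = kθ², so CV = 1/√k.
CV = SD/mean = 330/350 = 0.9429, hence k = 1/CV² = 1.12.
Then θ = mean/k = 350/1.12 = 311.

k ≈ 1.12, θ ≈ 311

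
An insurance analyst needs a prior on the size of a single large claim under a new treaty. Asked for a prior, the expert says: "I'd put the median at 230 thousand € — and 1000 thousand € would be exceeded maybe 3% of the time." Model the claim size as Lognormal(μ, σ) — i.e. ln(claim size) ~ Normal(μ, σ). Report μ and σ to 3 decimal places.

μ ≈ 5.438, σ ≈ 0.781

If T ~ Lognormal(μ,σ) then ln T ~ Normal(μ,σ), so the p-quantile of ln T is μ + z_p·σ.
ln(230) = 5.438 and ln(1000) = 6.908; z_{0.5} = 0, z_{0.97} = 1.881.
σ = (6.908 − 5.438)/(1.881 − (0)) = 0.781.
μ = 5.438 − (0)·0.781 = 5.438.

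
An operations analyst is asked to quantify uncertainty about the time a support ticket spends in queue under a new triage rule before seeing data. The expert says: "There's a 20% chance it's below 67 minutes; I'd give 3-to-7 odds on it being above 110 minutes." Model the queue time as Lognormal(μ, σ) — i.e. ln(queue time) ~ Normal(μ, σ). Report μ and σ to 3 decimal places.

μ ≈ 4.510, σ ≈ 0.363

If T ~ Lognormal(μ,σ) then ln T ~ Normal(μ,σ), so the p-quantile of ln T is μ + z_p·σ.
ln(67) = 4.205 and ln(110) = 4.7; z_{0.2} = -0.8416, z_{0.7} = 0.5244.
σ = (4.7 − 4.205)/(0.5244 − (-0.8416)) = 0.363.
μ = 4.205 − (-0.8416)·0.363 = 4.510.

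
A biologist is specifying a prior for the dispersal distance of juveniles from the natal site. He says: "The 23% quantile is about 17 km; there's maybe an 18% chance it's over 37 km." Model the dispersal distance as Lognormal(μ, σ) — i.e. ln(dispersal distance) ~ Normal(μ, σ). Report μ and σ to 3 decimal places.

μ ≈ 3.181, σ ≈ 0.470

If T ~ Lognormal(μ,σ) then ln T ~ Normal(μ,σ), so the p-quantile of ln T is μ + z_p·σ.
ln(17) = 2.833 and ln(37) = 3.611; z_{0.23} = -0.7388, z_{0.82} = 0.9154.
σ = (3.611 − 2.833)/(0.9154 − (-0.7388)) = 0.470.
μ = 2.833 − (-0.7388)·0.470 = 3.181.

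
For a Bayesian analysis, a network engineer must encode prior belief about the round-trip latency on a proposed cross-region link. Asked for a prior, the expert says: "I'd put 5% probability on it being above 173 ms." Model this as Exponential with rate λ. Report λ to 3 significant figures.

P(T > 173.0) = e^(−λ·173.0) = 0.05, so λ = −ln(0.05)/173.0 = 0.0173.

λ ≈ 0.0173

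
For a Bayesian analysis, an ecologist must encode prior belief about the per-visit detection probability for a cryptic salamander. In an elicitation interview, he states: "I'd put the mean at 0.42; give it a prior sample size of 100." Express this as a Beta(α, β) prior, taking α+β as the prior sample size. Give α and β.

α = 42, β = 58

Under the effective-sample-size interpretation, Beta(α, β) has prior mean α/(α+β) and prior sample size α+β.
So α+β = 100 and α/(α+β) = 0.42, giving α = 0.42·100 = 42 and β = 100 − 42 = 58.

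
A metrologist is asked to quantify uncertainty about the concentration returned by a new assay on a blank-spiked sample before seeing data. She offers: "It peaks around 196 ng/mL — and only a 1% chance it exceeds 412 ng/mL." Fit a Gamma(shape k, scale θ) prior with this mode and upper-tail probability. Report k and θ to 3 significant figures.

k ≈ 9.81, θ ≈ 22.2

Gamma(k,θ) with k>1 has mode (k−1)θ, so θ = 196/(k−1).
Need P(X < 412) = 0.99 with θ tied to k this way. Start at k = 2, θ = 196: P(X<412) ≈ 0.621.
Too low — raise k to concentrate. Iterating converges to k ≈ 9.81.
Then θ = 196/(9.81−1) ≈ 22.2.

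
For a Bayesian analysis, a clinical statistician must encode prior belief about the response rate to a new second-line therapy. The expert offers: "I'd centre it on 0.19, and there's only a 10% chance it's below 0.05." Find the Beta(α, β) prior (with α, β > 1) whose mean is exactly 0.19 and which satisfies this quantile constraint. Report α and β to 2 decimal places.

With mean 0.19 fixed, write α = 0.19s, β = 0.81s where s = α+β.
Need P(θ < 0.05) = 0.1 under Beta(0.19s, 0.81s). Normal approximation: (q−m)/√(m(1−m)/s) ≈ z_{0.1} = -1.28, so s ≈ 0.19·0.81·(-1.28)²/(0.05−0.19)² = 12.9.
At s = 12.9: P(θ<0.05) ≈ 0.054. Adjusting to match 0.1 gives s ≈ 9.08.
So α = 0.19·9.08 ≈ 1.73, β = 0.81·9.08 ≈ 7.36.

α ≈ 1.73, β ≈ 7.36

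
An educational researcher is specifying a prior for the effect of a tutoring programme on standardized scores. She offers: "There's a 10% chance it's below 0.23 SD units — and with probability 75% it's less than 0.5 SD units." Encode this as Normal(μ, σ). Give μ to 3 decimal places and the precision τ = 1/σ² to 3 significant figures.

The p-quantile of Normal(μ,σ) is μ + z_p·σ, with z_{0.1} = -1.282 and z_{0.75} = 0.6745.
Eliminate σ: μ = (z₂·x₁ − z₁·x₂)/(z₂ − z₁) = (0.6745·0.23 − (-1.282)·0.5)/1.956 = 0.407.
Then σ = (x₂ − x₁)/(z₂ − z₁) = (0.5 − 0.23)/1.956 = 0.138.
Precision τ = 1/σ² = 1/0.138² = 52.5.

μ = 0.407, τ = 52.5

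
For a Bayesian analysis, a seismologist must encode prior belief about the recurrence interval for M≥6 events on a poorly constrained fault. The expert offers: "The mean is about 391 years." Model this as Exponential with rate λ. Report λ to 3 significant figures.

λ ≈ 0.00256

Exponential mean = 1/λ, so λ = 1/391.0 = 0.00256.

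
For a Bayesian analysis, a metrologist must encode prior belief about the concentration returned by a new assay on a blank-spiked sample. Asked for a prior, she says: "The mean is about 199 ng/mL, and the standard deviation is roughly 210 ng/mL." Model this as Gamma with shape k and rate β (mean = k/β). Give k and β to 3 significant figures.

For Gamma(k, rate β): mean = k/β, variance = k/β², so CV = 1/√k.
CV = SD/mean = 210/199 = 1.055, hence k = 1/CV² = 0.898.
Then β = k/mean = 0.898/199 = 0.00451.

k ≈ 0.898, β ≈ 0.00451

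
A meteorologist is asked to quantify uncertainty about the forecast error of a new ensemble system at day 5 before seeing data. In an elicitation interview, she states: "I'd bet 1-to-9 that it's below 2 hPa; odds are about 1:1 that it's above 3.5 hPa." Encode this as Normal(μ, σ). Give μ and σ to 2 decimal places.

For Normal(μ,σ), the p-quantile is μ + z_p·σ. Here z_{0.1} = -1.282, z_{0.5} = 0.
So 2 = μ − 1.282σ and 3.5 = μ + 0σ.
Subtracting: σ = (3.5 − 2)/(0 − (-1.282)) = 1.17.
Then μ = 2 − (-1.282)·1.17 = 3.50.

μ = 3.50, σ = 1.17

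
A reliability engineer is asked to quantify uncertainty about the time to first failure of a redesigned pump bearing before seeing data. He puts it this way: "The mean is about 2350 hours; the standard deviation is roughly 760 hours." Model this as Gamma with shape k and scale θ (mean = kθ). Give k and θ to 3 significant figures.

k ≈ 9.56, θ ≈ 246

For Gamma(k, scale θ): mean = kθ, variance = kθ², so CV = 1/√k.
CV = SD/mean = 760/2350 = 0.3234, hence k = 1/CV² = 9.56.
Then θ = mean/k = 2350/9.56 = 246.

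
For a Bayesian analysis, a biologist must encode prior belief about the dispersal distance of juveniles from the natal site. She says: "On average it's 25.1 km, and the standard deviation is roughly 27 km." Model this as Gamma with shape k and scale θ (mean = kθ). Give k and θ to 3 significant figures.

For Gamma(k, scale θ): mean = kθ, variance = kθ², so CV = 1/√k.
CV = SD/mean = 27/25.1 = 1.076, hence k = 1/CV² = 0.864.
Then θ = mean/k = 25.1/0.864 = 29.

k ≈ 0.864, θ ≈ 29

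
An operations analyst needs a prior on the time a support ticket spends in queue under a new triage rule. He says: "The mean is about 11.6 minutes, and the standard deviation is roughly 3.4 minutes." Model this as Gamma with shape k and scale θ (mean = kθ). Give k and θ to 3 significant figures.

k ≈ 11.6, θ ≈ 0.997

For Gamma(k, scale θ): mean = kθ, variance = kθ², so CV = 1/√k.
CV = SD/mean = 3.4/11.6 = 0.2931, hence k = 1/CV² = 11.6.
Then θ = mean/k = 11.6/11.6 = 0.997.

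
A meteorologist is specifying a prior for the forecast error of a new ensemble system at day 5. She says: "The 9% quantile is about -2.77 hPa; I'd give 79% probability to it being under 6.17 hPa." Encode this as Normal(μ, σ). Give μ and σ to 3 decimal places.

μ = 2.812, σ = 4.164

For Normal(μ,σ), the p-quantile is μ + z_p·σ. Here z_{0.09} = -1.341, z_{0.79} = 0.8064.
So -2.77 = μ − 1.341σ and 6.17 = μ + 0.8064σ.
Subtracting: σ = (6.17 − -2.77)/(0.8064 − (-1.341)) = 4.164.
Then μ = -2.77 − (-1.341)·4.164 = 2.812.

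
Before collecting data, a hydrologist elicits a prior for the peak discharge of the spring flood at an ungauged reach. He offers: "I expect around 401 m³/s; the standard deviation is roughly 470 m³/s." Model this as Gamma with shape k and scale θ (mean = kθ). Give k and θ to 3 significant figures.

For Gamma(k, scale θ): mean = kθ, variance = kθ², so CV = 1/√k.
CV = SD/mean = 470/401 = 1.172, hence k = 1/CV² = 0.728.
Then θ = mean/k = 401/0.728 = 551.

k ≈ 0.728, θ ≈ 551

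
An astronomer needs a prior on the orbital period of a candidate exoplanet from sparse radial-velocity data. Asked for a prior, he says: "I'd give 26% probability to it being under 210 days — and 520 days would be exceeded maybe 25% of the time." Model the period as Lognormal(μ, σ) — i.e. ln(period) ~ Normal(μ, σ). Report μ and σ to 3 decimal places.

μ ≈ 5.790, σ ≈ 0.688

If T ~ Lognormal(μ,σ) then ln T ~ Normal(μ,σ), so the p-quantile of ln T is μ + z_p·σ.
ln(210) = 5.347 and ln(520) = 6.254; z_{0.26} = -0.6433, z_{0.75} = 0.6745.
σ = (6.254 − 5.347)/(0.6745 − (-0.6433)) = 0.688.
μ = 5.347 − (-0.6433)·0.688 = 5.790.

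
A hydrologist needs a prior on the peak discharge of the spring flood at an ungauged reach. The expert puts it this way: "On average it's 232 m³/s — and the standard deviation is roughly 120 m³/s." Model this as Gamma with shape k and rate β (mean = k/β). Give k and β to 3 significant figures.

k ≈ 3.74, β ≈ 0.0161

For Gamma(k, rate β): mean = k/β, variance = k/β², so CV = 1/√k.
CV = SD/mean = 120/232 = 0.5172, hence k = 1/CV² = 3.74.
Then β = k/mean = 3.74/232 = 0.0161.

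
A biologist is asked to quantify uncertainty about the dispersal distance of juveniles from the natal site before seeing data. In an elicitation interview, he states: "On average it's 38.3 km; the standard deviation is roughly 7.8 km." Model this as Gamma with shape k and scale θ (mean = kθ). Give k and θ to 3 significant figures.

For Gamma(k, scale θ): mean = kθ, variance = kθ², so CV = 1/√k.
CV = SD/mean = 7.8/38.3 = 0.2037, hence k = 1/CV² = 24.1.
Then θ = mean/k = 38.3/24.1 = 1.59.

k ≈ 24.1, θ ≈ 1.59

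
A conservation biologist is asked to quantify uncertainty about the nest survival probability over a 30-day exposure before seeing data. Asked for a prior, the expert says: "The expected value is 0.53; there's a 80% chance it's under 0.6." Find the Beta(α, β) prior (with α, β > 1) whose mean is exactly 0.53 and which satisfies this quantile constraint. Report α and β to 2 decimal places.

α ≈ 19.24, β ≈ 17.06

With mean 0.53 fixed, write α = 0.53s, β = 0.47s where s = α+β.
Need P(θ < 0.6) = 0.8 under Beta(0.53s, 0.47s). Normal approximation: (q−m)/√(m(1−m)/s) ≈ z_{0.8} = 0.842, so s ≈ 0.53·0.47·(0.842)²/(0.6−0.53)² = 36.0.
At s = 36.0: P(θ<0.6) ≈ 0.799. Adjusting to match 0.8 gives s ≈ 36.30.
So α = 0.53·36.30 ≈ 19.24, β = 0.47·36.30 ≈ 17.06.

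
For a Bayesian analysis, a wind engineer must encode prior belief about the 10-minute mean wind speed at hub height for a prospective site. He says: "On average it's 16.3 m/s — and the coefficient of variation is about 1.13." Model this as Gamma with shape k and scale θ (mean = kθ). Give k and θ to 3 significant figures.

For Gamma(k, scale θ): mean = kθ, variance = kθ², so CV = 1/√k.
CV = 1.13, hence k = 1/CV² = 0.783.
Then θ = mean/k = 16.3/0.783 = 20.8.

k ≈ 0.783, θ ≈ 20.8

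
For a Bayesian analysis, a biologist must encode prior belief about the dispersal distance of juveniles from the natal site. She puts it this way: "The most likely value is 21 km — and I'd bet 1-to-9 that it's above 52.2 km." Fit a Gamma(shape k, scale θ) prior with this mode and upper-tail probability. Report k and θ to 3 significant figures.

k ≈ 3.32, θ ≈ 9.06

Gamma(k,θ) with k>1 has mode (k−1)θ, so θ = 21/(k−1).
Need P(X < 52.2) = 0.9 with θ tied to k this way. Start at k = 2, θ = 21: P(X<52.2) ≈ 0.710.
Too low — raise k to concentrate. Iterating converges to k ≈ 3.32.
Then θ = 21/(3.32−1) ≈ 9.06.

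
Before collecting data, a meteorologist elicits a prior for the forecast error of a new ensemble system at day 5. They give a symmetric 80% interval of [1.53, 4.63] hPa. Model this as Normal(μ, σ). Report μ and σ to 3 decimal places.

A symmetric 80% interval runs μ ± z·σ with z = 1.282.
Half-width = 1.55, so σ = 1.55/1.282 = 1.209.
μ is the interval midpoint, 3.080.

μ = 3.080, σ = 1.209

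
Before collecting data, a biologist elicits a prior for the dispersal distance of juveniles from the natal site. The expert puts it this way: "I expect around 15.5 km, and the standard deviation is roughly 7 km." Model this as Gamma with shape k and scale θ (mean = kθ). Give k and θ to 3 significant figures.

k ≈ 4.9, θ ≈ 3.16

For Gamma(k, scale θ): mean = kθ, variance = kθ², so CV = 1/√k.
CV = SD/mean = 7/15.5 = 0.4516, hence k = 1/CV² = 4.9.
Then θ = mean/k = 15.5/4.9 = 3.16.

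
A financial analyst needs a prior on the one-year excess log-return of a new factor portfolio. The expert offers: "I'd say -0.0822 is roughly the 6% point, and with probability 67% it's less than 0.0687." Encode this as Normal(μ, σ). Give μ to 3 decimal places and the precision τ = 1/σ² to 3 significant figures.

For Normal(μ,σ), the p-quantile is μ + z_p·σ. Here z_{0.06} = -1.555, z_{0.67} = 0.4399.
So -0.0822 = μ − 1.555σ and 0.0687 = μ + 0.4399σ.
Subtracting: σ = (0.0687 − -0.0822)/(0.4399 − (-1.555)) = 0.076.
Then μ = -0.0822 − (-1.555)·0.076 = 0.035.
Precision τ = 1/σ² = 1/0.07565² = 175.

μ = 0.035, τ = 175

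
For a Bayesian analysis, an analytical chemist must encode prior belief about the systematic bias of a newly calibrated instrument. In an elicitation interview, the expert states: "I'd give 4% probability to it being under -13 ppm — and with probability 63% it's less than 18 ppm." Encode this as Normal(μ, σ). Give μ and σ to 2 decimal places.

The p-quantile of Normal(μ,σ) is μ + z_p·σ, with z_{0.04} = -1.751 and z_{0.63} = 0.3319.
Eliminate σ: μ = (z₂·x₁ − z₁·x₂)/(z₂ − z₁) = (0.3319·-13 − (-1.751)·18)/2.083 = 13.06.
Then σ = (x₂ − x₁)/(z₂ − z₁) = (18 − -13)/2.083 = 14.89.

μ = 13.06, σ = 14.89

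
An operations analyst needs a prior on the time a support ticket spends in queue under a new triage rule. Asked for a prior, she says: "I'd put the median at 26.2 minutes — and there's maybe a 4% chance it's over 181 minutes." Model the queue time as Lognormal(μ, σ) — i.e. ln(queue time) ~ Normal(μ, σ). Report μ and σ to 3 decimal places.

If T ~ Lognormal(μ,σ) then ln T ~ Normal(μ,σ), so the p-quantile of ln T is μ + z_p·σ.
ln(26.2) = 3.266 and ln(181) = 5.198; z_{0.5} = 0, z_{0.96} = 1.751.
σ = (5.198 − 3.266)/(1.751 − (0)) = 1.104.
μ = 3.266 − (0)·1.104 = 3.266.

μ ≈ 3.266, σ ≈ 1.104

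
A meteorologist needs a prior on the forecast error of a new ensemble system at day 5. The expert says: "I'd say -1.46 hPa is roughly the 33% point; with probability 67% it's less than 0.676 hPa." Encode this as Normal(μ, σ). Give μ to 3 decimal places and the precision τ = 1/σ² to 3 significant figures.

For Normal(μ,σ), the p-quantile is μ + z_p·σ. Here z_{0.33} = -0.4399, z_{0.67} = 0.4399.
So -1.46 = μ − 0.4399σ and 0.676 = μ + 0.4399σ.
Subtracting: σ = (0.676 − -1.46)/(0.4399 − (-0.4399)) = 2.428.
Then μ = -1.46 − (-0.4399)·2.428 = -0.392.
Precision τ = 1/σ² = 1/2.428² = 0.17.

μ = -0.392, τ = 0.17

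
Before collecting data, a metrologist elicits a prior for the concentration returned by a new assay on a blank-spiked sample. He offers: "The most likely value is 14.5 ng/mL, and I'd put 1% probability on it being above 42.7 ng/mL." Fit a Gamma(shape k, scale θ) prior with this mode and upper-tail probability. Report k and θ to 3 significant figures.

Gamma(k,θ) with k>1 has mode (k−1)θ, so θ = 14.5/(k−1).
Need P(X < 42.7) = 0.99 with θ tied to k this way. Start at k = 2, θ = 14.5: P(X<42.7) ≈ 0.792.
Too low — raise k to concentrate. Iterating converges to k ≈ 4.88.
Then θ = 14.5/(4.88−1) ≈ 3.74.

k ≈ 4.88, θ ≈ 3.74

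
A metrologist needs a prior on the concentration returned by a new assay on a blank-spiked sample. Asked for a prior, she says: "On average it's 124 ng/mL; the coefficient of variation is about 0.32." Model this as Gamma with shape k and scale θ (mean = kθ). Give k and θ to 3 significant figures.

k ≈ 9.77, θ ≈ 12.7

For Gamma(k, scale θ): mean = kθ, variance = kθ², so CV = 1/√k.
CV = 0.32, hence k = 1/CV² = 9.77.
Then θ = mean/k = 124/9.77 = 12.7.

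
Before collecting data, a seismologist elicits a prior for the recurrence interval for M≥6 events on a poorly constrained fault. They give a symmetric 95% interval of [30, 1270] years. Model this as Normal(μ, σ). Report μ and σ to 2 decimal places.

μ = 650.00, σ = 316.33

A symmetric 95% interval runs μ ± z·σ with z = 1.96.
Half-width = 620, so σ = 620/1.96 = 316.33.
μ is the interval midpoint, 650.00.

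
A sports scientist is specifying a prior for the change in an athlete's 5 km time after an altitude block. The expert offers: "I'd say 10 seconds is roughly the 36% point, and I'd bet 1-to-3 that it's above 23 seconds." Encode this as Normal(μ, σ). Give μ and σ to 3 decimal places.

μ = 14.511, σ = 12.585

For Normal(μ,σ), the p-quantile is μ + z_p·σ. Here z_{0.36} = -0.3585, z_{0.75} = 0.6745.
So 10 = μ − 0.3585σ and 23 = μ + 0.6745σ.
Subtracting: σ = (23 − 10)/(0.6745 − (-0.3585)) = 12.585.
Then μ = 10 − (-0.3585)·12.585 = 14.511.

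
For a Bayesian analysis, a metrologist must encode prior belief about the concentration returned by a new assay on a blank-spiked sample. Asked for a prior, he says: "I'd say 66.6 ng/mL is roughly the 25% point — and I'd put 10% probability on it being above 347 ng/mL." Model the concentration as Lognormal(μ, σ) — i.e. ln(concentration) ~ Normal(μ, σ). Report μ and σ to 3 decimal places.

μ ≈ 4.768, σ ≈ 0.844

If T ~ Lognormal(μ,σ) then ln T ~ Normal(μ,σ), so the p-quantile of ln T is μ + z_p·σ.
ln(66.6) = 4.199 and ln(347) = 5.849; z_{0.25} = -0.6745, z_{0.9} = 1.282.
σ = (5.849 − 4.199)/(1.282 − (-0.6745)) = 0.844.
μ = 4.199 − (-0.6745)·0.844 = 4.768.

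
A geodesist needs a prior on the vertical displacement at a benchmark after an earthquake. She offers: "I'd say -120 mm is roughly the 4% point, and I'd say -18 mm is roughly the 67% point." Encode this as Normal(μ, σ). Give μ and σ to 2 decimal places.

μ = -38.48, σ = 46.56

For Normal(μ,σ), the p-quantile is μ + z_p·σ. Here z_{0.04} = -1.751, z_{0.67} = 0.4399.
So -120 = μ − 1.751σ and -18 = μ + 0.4399σ.
Subtracting: σ = (-18 − -120)/(0.4399 − (-1.751)) = 46.56.
Then μ = -120 − (-1.751)·46.56 = -38.48.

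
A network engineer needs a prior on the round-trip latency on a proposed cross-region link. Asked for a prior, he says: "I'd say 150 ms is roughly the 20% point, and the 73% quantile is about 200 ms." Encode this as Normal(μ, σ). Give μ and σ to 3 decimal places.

μ = 178.933, σ = 34.378

The p-quantile of Normal(μ,σ) is μ + z_p·σ, with z_{0.2} = -0.8416 and z_{0.73} = 0.6128.
Eliminate σ: μ = (z₂·x₁ − z₁·x₂)/(z₂ − z₁) = (0.6128·150 − (-0.8416)·200)/1.454 = 178.933.
Then σ = (x₂ − x₁)/(z₂ − z₁) = (200 − 150)/1.454 = 34.378.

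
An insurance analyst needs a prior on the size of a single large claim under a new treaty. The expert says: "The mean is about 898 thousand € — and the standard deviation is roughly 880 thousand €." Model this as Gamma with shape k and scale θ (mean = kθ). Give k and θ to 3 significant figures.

For Gamma(k, scale θ): mean = kθ, variance = kθ², so CV = 1/√k.
CV = SD/mean = 880/898 = 0.98, hence k = 1/CV² = 1.04.
Then θ = mean/k = 898/1.04 = 862.

k ≈ 1.04, θ ≈ 862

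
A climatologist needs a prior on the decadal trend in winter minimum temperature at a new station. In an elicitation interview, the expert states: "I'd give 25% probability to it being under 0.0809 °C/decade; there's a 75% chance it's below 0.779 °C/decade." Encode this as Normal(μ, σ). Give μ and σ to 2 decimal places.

μ = 0.43, σ = 0.52

For Normal(μ,σ), the p-quantile is μ + z_p·σ. Here z_{0.25} = -0.6745, z_{0.75} = 0.6745.
So 0.0809 = μ − 0.6745σ and 0.779 = μ + 0.6745σ.
Subtracting: σ = (0.779 − 0.0809)/(0.6745 − (-0.6745)) = 0.52.
Then μ = 0.0809 − (-0.6745)·0.52 = 0.43.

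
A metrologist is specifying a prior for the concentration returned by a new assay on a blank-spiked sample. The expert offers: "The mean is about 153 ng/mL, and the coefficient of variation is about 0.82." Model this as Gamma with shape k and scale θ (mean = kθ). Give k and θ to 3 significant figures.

For Gamma(k, scale θ): mean = kθ, variance = kθ², so CV = 1/√k.
CV = 0.82, hence k = 1/CV² = 1.49.
Then θ = mean/k = 153/1.49 = 103.

k ≈ 1.49, θ ≈ 103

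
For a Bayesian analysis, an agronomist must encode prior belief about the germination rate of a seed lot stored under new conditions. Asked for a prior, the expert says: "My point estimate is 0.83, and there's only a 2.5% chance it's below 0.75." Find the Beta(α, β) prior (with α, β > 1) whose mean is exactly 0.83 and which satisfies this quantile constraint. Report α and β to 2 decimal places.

With mean 0.83 fixed, write α = 0.83s, β = 0.17s where s = α+β.
Need P(θ < 0.75) = 0.025 under Beta(0.83s, 0.17s). Normal approximation: (q−m)/√(m(1−m)/s) ≈ z_{0.025} = -1.96, so s ≈ 0.83·0.17·(-1.96)²/(0.75−0.83)² = 84.7.
At s = 84.7: P(θ<0.75) ≈ 0.034. Adjusting to match 0.025 gives s ≈ 98.00.
So α = 0.83·98.00 ≈ 81.34, β = 0.17·98.00 ≈ 16.66.

α ≈ 81.34, β ≈ 16.66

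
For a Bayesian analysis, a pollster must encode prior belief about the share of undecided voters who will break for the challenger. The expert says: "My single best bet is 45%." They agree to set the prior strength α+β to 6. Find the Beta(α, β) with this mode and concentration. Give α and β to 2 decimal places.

For α,β > 1 the Beta mode is (α−1)/(α+β−2). With α+β = 6, the mode is (α−1)/4.
Set (α−1)/4 = 0.45 → α = 1 + 0.45·4 = 2.80.
β = 6 − α = 3.20.

α = 2.80, β = 3.20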